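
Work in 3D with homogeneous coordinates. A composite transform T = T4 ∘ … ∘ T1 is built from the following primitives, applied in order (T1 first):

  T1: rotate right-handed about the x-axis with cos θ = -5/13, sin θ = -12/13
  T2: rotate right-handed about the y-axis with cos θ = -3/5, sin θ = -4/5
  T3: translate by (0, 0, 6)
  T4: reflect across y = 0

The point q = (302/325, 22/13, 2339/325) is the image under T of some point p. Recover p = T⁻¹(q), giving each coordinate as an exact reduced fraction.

T1 = [1 0 0 0; 0 -5/13 12/13 0; 0 -12/13 -5/13 0; 0 0 0 1]
T2·T1 = [-3/5 48/65 4/13 0; 0 -5/13 12/13 0; 4/5 36/65 3/13 0; 0 0 0 1]
T3·…·T1 = [-3/5 48/65 4/13 0; 0 -5/13 12/13 0; 4/5 36/65 3/13 6; 0 0 0 1]
T4·…·T1 = [-3/5 48/65 4/13 0; 0 5/13 -12/13 0; 4/5 36/65 3/13 6; 0 0 0 1]
det M = -1; M⁻¹ = [-3/5 0 4/5 -24/5; 48/65 5/13 36/65 -216/65; 4/13 -12/13 3/13 -18/13; 0 0 0 1]
M⁻¹ · (302/325, 22/13, 2339/325)ᵀ = (2/5, 2, -1)ᵀ

p = (2/5, 2, -1)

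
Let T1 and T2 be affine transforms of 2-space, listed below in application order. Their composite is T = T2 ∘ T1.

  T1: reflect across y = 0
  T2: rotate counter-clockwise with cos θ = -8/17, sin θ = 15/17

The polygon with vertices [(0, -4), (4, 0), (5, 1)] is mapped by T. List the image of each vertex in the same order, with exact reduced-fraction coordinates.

image vertices: (-60/17, -32/17), (-32/17, 60/17), (-25/17, 83/17)

T1 reflect across y = 0: (0, -4) → (0, 4); (4, 0) → (4, 0); (5, 1) → (5, -1)
T2 rotate counter-clockwise with cos θ = -8/17, sin θ = 15/17: (0, 4) → (-60/17, -32/17); (4, 0) → (-32/17, 60/17); (5, -1) → (-25/17, 83/17)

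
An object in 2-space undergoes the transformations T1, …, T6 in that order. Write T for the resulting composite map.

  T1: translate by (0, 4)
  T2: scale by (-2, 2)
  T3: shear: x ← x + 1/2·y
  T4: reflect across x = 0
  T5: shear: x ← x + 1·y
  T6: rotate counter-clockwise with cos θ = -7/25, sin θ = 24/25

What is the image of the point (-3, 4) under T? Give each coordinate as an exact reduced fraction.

T(p) = (-398/25, -64/25)

T1 translate by (0, 4): (-3, 4) → (-3, 8)
T2 scale by (-2, 2): (-3, 8) → (6, 16)
T3 shear: x ← x + 1/2·y: (6, 16) → (14, 16)
T4 reflect across x = 0: (14, 16) → (-14, 16)
T5 shear: x ← x + 1·y: (-14, 16) → (2, 16)
T6 rotate counter-clockwise with cos θ = -7/25, sin θ = 24/25: (2, 16) → (-398/25, -64/25)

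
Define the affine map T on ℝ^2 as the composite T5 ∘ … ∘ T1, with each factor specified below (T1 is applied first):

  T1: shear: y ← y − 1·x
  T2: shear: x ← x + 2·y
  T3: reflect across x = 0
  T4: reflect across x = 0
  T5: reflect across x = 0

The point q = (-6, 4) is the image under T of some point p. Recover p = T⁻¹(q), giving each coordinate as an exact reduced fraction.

T1 = [1 0 0; -1 1 0; 0 0 1]
T2·T1 = [-1 2 0; -1 1 0; 0 0 1]
T3·…·T1 = [1 -2 0; -1 1 0; 0 0 1]
T4·…·T1 = [-1 2 0; -1 1 0; 0 0 1]
T5·…·T1 = [1 -2 0; -1 1 0; 0 0 1]
det M = -1; M⁻¹ = [-1 -2 0; -1 -1 0; 0 0 1]
M⁻¹ · (-6, 4)ᵀ = (-2, 2)ᵀ

p = (-2, 2)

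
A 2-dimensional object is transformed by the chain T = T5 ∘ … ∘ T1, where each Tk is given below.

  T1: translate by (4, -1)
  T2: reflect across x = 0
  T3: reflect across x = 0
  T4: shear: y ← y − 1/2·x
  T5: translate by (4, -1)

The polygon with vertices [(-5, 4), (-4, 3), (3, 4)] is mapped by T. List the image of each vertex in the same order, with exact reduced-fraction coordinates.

T1 translate by (4, -1): (-5, 4) → (-1, 3); (-4, 3) → (0, 2); (3, 4) → (7, 3)
T2 reflect across x = 0: (-1, 3) → (1, 3); (0, 2) → (0, 2); (7, 3) → (-7, 3)
T3 reflect across x = 0: (1, 3) → (-1, 3); (0, 2) → (0, 2); (-7, 3) → (7, 3)
T4 shear: y ← y − 1/2·x: (-1, 3) → (-1, 7/2); (0, 2) → (0, 2); (7, 3) → (7, -1/2)
T5 translate by (4, -1): (-1, 7/2) → (3, 5/2); (0, 2) → (4, 1); (7, -1/2) → (11, -3/2)

image vertices: (3, 5/2), (4, 1), (11, -3/2)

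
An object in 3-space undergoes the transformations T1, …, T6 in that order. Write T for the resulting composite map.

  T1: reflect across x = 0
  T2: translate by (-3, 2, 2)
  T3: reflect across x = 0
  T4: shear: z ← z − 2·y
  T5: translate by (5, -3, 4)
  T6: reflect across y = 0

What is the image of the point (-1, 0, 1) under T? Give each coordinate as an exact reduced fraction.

T(p) = (7, 1, 3)

T1 reflect across x = 0: (-1, 0, 1) → (1, 0, 1)
T2 translate by (-3, 2, 2): (1, 0, 1) → (-2, 2, 3)
T3 reflect across x = 0: (-2, 2, 3) → (2, 2, 3)
T4 shear: z ← z − 2·y: (2, 2, 3) → (2, 2, -1)
T5 translate by (5, -3, 4): (2, 2, -1) → (7, -1, 3)
T6 reflect across y = 0: (7, -1, 3) → (7, 1, 3)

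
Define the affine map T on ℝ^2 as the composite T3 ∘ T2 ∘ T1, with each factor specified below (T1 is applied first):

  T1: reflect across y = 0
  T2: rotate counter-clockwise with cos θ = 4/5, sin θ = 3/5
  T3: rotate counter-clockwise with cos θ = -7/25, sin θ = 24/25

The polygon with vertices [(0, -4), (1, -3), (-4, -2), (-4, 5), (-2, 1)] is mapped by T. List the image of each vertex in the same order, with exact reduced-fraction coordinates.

T1 reflect across y = 0: (0, -4) → (0, 4); (1, -3) → (1, 3); (-4, -2) → (-4, 2); (-4, 5) → (-4, -5); (-2, 1) → (-2, -1)
T2 rotate counter-clockwise with cos θ = 4/5, sin θ = 3/5: (0, 4) → (-12/5, 16/5); (1, 3) → (-1, 3); (-4, 2) → (-22/5, -4/5); (-4, -5) → (-1/5, -32/5); (-2, -1) → (-1, -2)
T3 rotate counter-clockwise with cos θ = -7/25, sin θ = 24/25: (-12/5, 16/5) → (-12/5, -16/5); (-1, 3) → (-13/5, -9/5); (-22/5, -4/5) → (2, -4); (-1/5, -32/5) → (31/5, 8/5); (-1, -2) → (11/5, -2/5)

image vertices: (-12/5, -16/5), (-13/5, -9/5), (2, -4), (31/5, 8/5), (11/5, -2/5)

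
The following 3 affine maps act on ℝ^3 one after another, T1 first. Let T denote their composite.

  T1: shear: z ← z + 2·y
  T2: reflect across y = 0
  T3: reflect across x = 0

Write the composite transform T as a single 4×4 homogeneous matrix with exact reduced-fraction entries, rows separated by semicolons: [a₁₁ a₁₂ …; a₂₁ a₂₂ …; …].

T1 = [1 0 0 0; 0 1 0 0; 0 2 1 0; 0 0 0 1]
T2·T1 = [1 0 0 0; 0 -1 0 0; 0 2 1 0; 0 0 0 1]
T3·…·T1 = [-1 0 0 0; 0 -1 0 0; 0 2 1 0; 0 0 0 1]

T = [-1 0 0 0; 0 -1 0 0; 0 2 1 0; 0 0 0 1]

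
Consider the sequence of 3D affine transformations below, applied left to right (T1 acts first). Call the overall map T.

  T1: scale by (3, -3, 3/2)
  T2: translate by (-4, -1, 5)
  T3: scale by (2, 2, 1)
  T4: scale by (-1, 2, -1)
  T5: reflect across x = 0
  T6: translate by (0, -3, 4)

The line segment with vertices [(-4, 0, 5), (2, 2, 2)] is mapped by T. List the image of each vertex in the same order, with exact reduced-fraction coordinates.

T1 scale by (3, -3, 3/2): (-4, 0, 5) → (-12, 0, 15/2); (2, 2, 2) → (6, -6, 3)
T2 translate by (-4, -1, 5): (-12, 0, 15/2) → (-16, -1, 25/2); (6, -6, 3) → (2, -7, 8)
T3 scale by (2, 2, 1): (-16, -1, 25/2) → (-32, -2, 25/2); (2, -7, 8) → (4, -14, 8)
T4 scale by (-1, 2, -1): (-32, -2, 25/2) → (32, -4, -25/2); (4, -14, 8) → (-4, -28, -8)
T5 reflect across x = 0: (32, -4, -25/2) → (-32, -4, -25/2); (-4, -28, -8) → (4, -28, -8)
T6 translate by (0, -3, 4): (-32, -4, -25/2) → (-32, -7, -17/2); (4, -28, -8) → (4, -31, -4)

image vertices: (-32, -7, -17/2), (4, -31, -4)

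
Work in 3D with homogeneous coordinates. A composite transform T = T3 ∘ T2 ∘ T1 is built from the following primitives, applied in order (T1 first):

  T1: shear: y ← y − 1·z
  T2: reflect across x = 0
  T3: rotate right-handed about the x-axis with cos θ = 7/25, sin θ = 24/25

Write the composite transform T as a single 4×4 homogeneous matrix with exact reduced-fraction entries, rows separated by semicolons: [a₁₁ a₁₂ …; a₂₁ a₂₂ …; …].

T1 = [1 0 0 0; 0 1 -1 0; 0 0 1 0; 0 0 0 1]
T2·T1 = [-1 0 0 0; 0 1 -1 0; 0 0 1 0; 0 0 0 1]
T3·…·T1 = [-1 0 0 0; 0 7/25 -31/25 0; 0 24/25 -17/25 0; 0 0 0 1]

T = [-1 0 0 0; 0 7/25 -31/25 0; 0 24/25 -17/25 0; 0 0 0 1]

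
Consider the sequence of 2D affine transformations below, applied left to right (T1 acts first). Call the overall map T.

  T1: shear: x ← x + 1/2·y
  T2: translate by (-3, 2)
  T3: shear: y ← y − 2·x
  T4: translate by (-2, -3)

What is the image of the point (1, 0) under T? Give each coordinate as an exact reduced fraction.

T1 shear: x ← x + 1/2·y: (1, 0) → (1, 0)
T2 translate by (-3, 2): (1, 0) → (-2, 2)
T3 shear: y ← y − 2·x: (-2, 2) → (-2, 6)
T4 translate by (-2, -3): (-2, 6) → (-4, 3)

T(p) = (-4, 3)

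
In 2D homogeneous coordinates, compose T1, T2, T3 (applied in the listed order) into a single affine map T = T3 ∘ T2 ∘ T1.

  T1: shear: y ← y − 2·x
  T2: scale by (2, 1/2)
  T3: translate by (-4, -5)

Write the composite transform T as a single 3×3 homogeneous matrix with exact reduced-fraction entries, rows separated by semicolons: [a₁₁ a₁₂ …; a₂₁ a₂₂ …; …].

T = [2 0 -4; -1 1/2 -5; 0 0 1]

T1 = [1 0 0; -2 1 0; 0 0 1]
T2·T1 = [2 0 0; -1 1/2 0; 0 0 1]
T3·…·T1 = [2 0 -4; -1 1/2 -5; 0 0 1]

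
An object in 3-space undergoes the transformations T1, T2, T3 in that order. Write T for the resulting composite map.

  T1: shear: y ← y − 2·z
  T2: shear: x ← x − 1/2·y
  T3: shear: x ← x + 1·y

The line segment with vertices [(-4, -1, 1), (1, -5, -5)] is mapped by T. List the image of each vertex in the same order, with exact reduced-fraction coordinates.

image vertices: (-11/2, -3, 1), (7/2, 5, -5)

T1 shear: y ← y − 2·z: (-4, -1, 1) → (-4, -3, 1); (1, -5, -5) → (1, 5, -5)
T2 shear: x ← x − 1/2·y: (-4, -3, 1) → (-5/2, -3, 1); (1, 5, -5) → (-3/2, 5, -5)
T3 shear: x ← x + 1·y: (-5/2, -3, 1) → (-11/2, -3, 1); (-3/2, 5, -5) → (7/2, 5, -5)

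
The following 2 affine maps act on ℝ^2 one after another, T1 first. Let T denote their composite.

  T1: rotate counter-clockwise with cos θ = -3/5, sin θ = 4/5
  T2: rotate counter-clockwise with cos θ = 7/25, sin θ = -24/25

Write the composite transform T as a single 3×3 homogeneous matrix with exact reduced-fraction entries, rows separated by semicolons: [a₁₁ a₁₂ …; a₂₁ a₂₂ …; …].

T = [3/5 -4/5 0; 4/5 3/5 0; 0 0 1]

T1 = [-3/5 -4/5 0; 4/5 -3/5 0; 0 0 1]
T2·T1 = [3/5 -4/5 0; 4/5 3/5 0; 0 0 1]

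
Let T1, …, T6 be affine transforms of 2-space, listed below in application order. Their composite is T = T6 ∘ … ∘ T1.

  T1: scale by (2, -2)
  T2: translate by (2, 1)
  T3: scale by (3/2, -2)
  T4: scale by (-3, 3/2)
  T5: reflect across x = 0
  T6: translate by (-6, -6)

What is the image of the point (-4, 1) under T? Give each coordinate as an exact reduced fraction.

T(p) = (-33, -3)

T1 scale by (2, -2): (-4, 1) → (-8, -2)
T2 translate by (2, 1): (-8, -2) → (-6, -1)
T3 scale by (3/2, -2): (-6, -1) → (-9, 2)
T4 scale by (-3, 3/2): (-9, 2) → (27, 3)
T5 reflect across x = 0: (27, 3) → (-27, 3)
T6 translate by (-6, -6): (-27, 3) → (-33, -3)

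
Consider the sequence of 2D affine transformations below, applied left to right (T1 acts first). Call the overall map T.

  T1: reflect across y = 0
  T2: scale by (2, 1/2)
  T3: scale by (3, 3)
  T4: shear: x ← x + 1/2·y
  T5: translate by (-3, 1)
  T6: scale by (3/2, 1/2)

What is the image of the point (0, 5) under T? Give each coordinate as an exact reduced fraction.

T1 reflect across y = 0: (0, 5) → (0, -5)
T2 scale by (2, 1/2): (0, -5) → (0, -5/2)
T3 scale by (3, 3): (0, -5/2) → (0, -15/2)
T4 shear: x ← x + 1/2·y: (0, -15/2) → (-15/4, -15/2)
T5 translate by (-3, 1): (-15/4, -15/2) → (-27/4, -13/2)
T6 scale by (3/2, 1/2): (-27/4, -13/2) → (-81/8, -13/4)

T(p) = (-81/8, -13/4)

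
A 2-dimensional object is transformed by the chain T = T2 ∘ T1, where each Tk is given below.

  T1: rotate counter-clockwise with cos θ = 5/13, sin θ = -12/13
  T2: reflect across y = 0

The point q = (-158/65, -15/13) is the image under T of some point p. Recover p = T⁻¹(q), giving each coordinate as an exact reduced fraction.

T1 = [5/13 12/13 0; -12/13 5/13 0; 0 0 1]
T2·T1 = [5/13 12/13 0; 12/13 -5/13 0; 0 0 1]
det M = -1; M⁻¹ = [5/13 12/13 0; 12/13 -5/13 0; 0 0 1]
M⁻¹ · (-158/65, -15/13)ᵀ = (-2, -9/5)ᵀ

p = (-2, -9/5)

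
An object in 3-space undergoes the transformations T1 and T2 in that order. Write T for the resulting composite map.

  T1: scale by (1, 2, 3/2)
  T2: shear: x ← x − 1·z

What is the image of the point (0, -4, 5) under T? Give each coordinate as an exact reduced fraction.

T1 scale by (1, 2, 3/2): (0, -4, 5) → (0, -8, 15/2)
T2 shear: x ← x − 1·z: (0, -8, 15/2) → (-15/2, -8, 15/2)

T(p) = (-15/2, -8, 15/2)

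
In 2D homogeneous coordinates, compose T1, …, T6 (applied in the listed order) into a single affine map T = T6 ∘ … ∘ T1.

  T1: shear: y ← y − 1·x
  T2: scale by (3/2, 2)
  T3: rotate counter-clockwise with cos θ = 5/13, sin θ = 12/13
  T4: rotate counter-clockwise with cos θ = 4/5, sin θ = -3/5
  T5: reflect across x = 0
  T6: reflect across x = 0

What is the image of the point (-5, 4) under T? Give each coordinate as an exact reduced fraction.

T(p) = (-78/5, 117/10)

T1 shear: y ← y − 1·x: (-5, 4) → (-5, 9)
T2 scale by (3/2, 2): (-5, 9) → (-15/2, 18)
T3 rotate counter-clockwise with cos θ = 5/13, sin θ = 12/13: (-15/2, 18) → (-39/2, 0)
T4 rotate counter-clockwise with cos θ = 4/5, sin θ = -3/5: (-39/2, 0) → (-78/5, 117/10)
T5 reflect across x = 0: (-78/5, 117/10) → (78/5, 117/10)
T6 reflect across x = 0: (78/5, 117/10) → (-78/5, 117/10)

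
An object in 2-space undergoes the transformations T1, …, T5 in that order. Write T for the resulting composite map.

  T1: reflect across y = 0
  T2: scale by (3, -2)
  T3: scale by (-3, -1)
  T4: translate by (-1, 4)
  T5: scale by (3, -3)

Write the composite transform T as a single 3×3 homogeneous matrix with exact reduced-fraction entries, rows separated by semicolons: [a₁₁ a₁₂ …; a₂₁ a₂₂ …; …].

T1 = [1 0 0; 0 -1 0; 0 0 1]
T2·T1 = [3 0 0; 0 2 0; 0 0 1]
T3·…·T1 = [-9 0 0; 0 -2 0; 0 0 1]
T4·…·T1 = [-9 0 -1; 0 -2 4; 0 0 1]
T5·…·T1 = [-27 0 -3; 0 6 -12; 0 0 1]

T = [-27 0 -3; 0 6 -12; 0 0 1]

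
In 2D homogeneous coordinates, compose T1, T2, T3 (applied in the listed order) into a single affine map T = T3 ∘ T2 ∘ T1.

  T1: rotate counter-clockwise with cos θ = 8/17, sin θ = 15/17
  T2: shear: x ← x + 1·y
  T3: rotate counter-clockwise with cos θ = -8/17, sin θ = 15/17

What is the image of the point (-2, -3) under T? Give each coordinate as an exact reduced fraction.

T(p) = (1010/289, 57/289)

T1 rotate counter-clockwise with cos θ = 8/17, sin θ = 15/17: (-2, -3) → (29/17, -54/17)
T2 shear: x ← x + 1·y: (29/17, -54/17) → (-25/17, -54/17)
T3 rotate counter-clockwise with cos θ = -8/17, sin θ = 15/17: (-25/17, -54/17) → (1010/289, 57/289)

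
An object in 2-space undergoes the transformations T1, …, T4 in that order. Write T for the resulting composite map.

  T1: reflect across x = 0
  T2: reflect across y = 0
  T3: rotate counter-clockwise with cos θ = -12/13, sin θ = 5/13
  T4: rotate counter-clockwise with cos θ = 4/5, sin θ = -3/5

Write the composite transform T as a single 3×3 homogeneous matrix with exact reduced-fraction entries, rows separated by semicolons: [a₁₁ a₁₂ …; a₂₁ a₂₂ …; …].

T = [33/65 56/65 0; -56/65 33/65 0; 0 0 1]

T1 = [-1 0 0; 0 1 0; 0 0 1]
T2·T1 = [-1 0 0; 0 -1 0; 0 0 1]
T3·…·T1 = [12/13 5/13 0; -5/13 12/13 0; 0 0 1]
T4·…·T1 = [33/65 56/65 0; -56/65 33/65 0; 0 0 1]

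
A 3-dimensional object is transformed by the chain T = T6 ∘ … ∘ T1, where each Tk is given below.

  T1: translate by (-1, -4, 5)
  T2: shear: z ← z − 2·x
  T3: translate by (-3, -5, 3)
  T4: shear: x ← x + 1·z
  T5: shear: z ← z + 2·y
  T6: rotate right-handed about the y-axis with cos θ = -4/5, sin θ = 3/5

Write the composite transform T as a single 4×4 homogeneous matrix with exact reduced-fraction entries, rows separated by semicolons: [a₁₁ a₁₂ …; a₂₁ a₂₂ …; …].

T1 = [1 0 0 -1; 0 1 0 -4; 0 0 1 5; 0 0 0 1]
T2·T1 = [1 0 0 -1; 0 1 0 -4; -2 0 1 7; 0 0 0 1]
T3·…·T1 = [1 0 0 -4; 0 1 0 -9; -2 0 1 10; 0 0 0 1]
T4·…·T1 = [-1 0 1 6; 0 1 0 -9; -2 0 1 10; 0 0 0 1]
T5·…·T1 = [-1 0 1 6; 0 1 0 -9; -2 2 1 -8; 0 0 0 1]
T6·…·T1 = [-2/5 6/5 -1/5 -48/5; 0 1 0 -9; 11/5 -8/5 -7/5 14/5; 0 0 0 1]

T = [-2/5 6/5 -1/5 -48/5; 0 1 0 -9; 11/5 -8/5 -7/5 14/5; 0 0 0 1]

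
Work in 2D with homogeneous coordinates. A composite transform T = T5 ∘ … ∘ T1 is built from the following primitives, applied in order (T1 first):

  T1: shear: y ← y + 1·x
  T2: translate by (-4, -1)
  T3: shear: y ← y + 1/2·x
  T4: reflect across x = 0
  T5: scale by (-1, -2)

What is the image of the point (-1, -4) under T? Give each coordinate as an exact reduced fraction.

T(p) = (-5, 17)

T1 shear: y ← y + 1·x: (-1, -4) → (-1, -5)
T2 translate by (-4, -1): (-1, -5) → (-5, -6)
T3 shear: y ← y + 1/2·x: (-5, -6) → (-5, -17/2)
T4 reflect across x = 0: (-5, -17/2) → (5, -17/2)
T5 scale by (-1, -2): (5, -17/2) → (-5, 17)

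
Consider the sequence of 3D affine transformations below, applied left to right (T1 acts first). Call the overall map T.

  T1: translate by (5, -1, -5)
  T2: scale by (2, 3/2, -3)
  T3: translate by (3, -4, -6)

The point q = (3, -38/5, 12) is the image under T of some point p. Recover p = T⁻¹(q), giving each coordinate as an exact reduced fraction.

p = (-5, -7/5, -1)

T1 = [1 0 0 5; 0 1 0 -1; 0 0 1 -5; 0 0 0 1]
T2·T1 = [2 0 0 10; 0 3/2 0 -3/2; 0 0 -3 15; 0 0 0 1]
T3·…·T1 = [2 0 0 13; 0 3/2 0 -11/2; 0 0 -3 9; 0 0 0 1]
det M = -9; M⁻¹ = [1/2 0 0 -13/2; 0 2/3 0 11/3; 0 0 -1/3 3; 0 0 0 1]
M⁻¹ · (3, -38/5, 12)ᵀ = (-5, -7/5, -1)ᵀ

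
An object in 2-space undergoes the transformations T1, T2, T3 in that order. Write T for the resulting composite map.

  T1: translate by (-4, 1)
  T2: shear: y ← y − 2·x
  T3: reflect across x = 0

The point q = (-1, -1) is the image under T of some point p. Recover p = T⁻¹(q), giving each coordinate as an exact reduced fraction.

p = (5, 0)

T1 = [1 0 -4; 0 1 1; 0 0 1]
T2·T1 = [1 0 -4; -2 1 9; 0 0 1]
T3·…·T1 = [-1 0 4; -2 1 9; 0 0 1]
det M = -1; M⁻¹ = [-1 0 4; -2 1 -1; 0 0 1]
M⁻¹ · (-1, -1)ᵀ = (5, 0)ᵀ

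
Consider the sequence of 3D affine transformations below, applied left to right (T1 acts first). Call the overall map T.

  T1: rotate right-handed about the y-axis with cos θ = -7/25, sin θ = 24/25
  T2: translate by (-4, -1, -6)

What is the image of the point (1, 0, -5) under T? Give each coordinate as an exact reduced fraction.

T(p) = (-227/25, -1, -139/25)

T1 rotate right-handed about the y-axis with cos θ = -7/25, sin θ = 24/25: (1, 0, -5) → (-127/25, 0, 11/25)
T2 translate by (-4, -1, -6): (-127/25, 0, 11/25) → (-227/25, -1, -139/25)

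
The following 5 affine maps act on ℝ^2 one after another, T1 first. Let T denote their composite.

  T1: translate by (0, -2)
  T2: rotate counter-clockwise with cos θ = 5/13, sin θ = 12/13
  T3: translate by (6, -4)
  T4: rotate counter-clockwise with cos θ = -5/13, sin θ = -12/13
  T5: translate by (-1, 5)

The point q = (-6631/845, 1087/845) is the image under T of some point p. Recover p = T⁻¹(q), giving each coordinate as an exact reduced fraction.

p = (-4/5, 8/5)

T1 = [1 0 0; 0 1 -2; 0 0 1]
T2·T1 = [5/13 -12/13 24/13; 12/13 5/13 -10/13; 0 0 1]
T3·…·T1 = [5/13 -12/13 102/13; 12/13 5/13 -62/13; 0 0 1]
T4·…·T1 = [119/169 120/169 -1254/169; -120/169 119/169 -914/169; 0 0 1]
T5·…·T1 = [119/169 120/169 -1423/169; -120/169 119/169 -69/169; 0 0 1]
det M = 1; M⁻¹ = [119/169 -120/169 953/169; 120/169 119/169 1059/169; 0 0 1]
M⁻¹ · (-6631/845, 1087/845)ᵀ = (-4/5, 8/5)ᵀ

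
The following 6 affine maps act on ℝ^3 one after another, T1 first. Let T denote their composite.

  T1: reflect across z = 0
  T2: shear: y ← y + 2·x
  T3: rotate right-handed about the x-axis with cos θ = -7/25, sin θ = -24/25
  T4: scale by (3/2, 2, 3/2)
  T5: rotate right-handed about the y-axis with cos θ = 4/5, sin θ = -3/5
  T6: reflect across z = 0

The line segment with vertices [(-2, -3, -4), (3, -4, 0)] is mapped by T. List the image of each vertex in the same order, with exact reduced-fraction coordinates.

T1 reflect across z = 0: (-2, -3, -4) → (-2, -3, 4); (3, -4, 0) → (3, -4, 0)
T2 shear: y ← y + 2·x: (-2, -3, 4) → (-2, -7, 4); (3, -4, 0) → (3, 2, 0)
T3 rotate right-handed about the x-axis with cos θ = -7/25, sin θ = -24/25: (-2, -7, 4) → (-2, 29/5, 28/5); (3, 2, 0) → (3, -14/25, -48/25)
T4 scale by (3/2, 2, 3/2): (-2, 29/5, 28/5) → (-3, 58/5, 42/5); (3, -14/25, -48/25) → (9/2, -28/25, -72/25)
T5 rotate right-handed about the y-axis with cos θ = 4/5, sin θ = -3/5: (-3, 58/5, 42/5) → (-186/25, 58/5, 123/25); (9/2, -28/25, -72/25) → (666/125, -28/25, 99/250)
T6 reflect across z = 0: (-186/25, 58/5, 123/25) → (-186/25, 58/5, -123/25); (666/125, -28/25, 99/250) → (666/125, -28/25, -99/250)

image vertices: (-186/25, 58/5, -123/25), (666/125, -28/25, -99/250)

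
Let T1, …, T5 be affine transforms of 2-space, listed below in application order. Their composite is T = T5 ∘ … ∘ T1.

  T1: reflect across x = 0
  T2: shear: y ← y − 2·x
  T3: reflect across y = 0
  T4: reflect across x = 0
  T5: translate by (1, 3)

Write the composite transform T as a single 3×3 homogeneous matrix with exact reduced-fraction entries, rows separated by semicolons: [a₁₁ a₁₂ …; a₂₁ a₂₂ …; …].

T = [1 0 1; -2 -1 3; 0 0 1]

T1 = [-1 0 0; 0 1 0; 0 0 1]
T2·T1 = [-1 0 0; 2 1 0; 0 0 1]
T3·…·T1 = [-1 0 0; -2 -1 0; 0 0 1]
T4·…·T1 = [1 0 0; -2 -1 0; 0 0 1]
T5·…·T1 = [1 0 1; -2 -1 3; 0 0 1]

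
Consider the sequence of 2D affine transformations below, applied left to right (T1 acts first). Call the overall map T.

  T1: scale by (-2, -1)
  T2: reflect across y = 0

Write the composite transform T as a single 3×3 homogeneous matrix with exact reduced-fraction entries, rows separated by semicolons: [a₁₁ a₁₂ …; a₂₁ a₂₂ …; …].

T = [-2 0 0; 0 1 0; 0 0 1]

T1 = [-2 0 0; 0 -1 0; 0 0 1]
T2·T1 = [-2 0 0; 0 1 0; 0 0 1]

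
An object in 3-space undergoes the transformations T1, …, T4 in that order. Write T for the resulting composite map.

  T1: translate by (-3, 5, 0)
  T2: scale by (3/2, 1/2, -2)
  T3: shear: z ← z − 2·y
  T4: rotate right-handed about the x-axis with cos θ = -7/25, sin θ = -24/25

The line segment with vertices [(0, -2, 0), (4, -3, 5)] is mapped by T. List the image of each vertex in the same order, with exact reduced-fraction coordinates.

T1 translate by (-3, 5, 0): (0, -2, 0) → (-3, 3, 0); (4, -3, 5) → (1, 2, 5)
T2 scale by (3/2, 1/2, -2): (-3, 3, 0) → (-9/2, 3/2, 0); (1, 2, 5) → (3/2, 1, -10)
T3 shear: z ← z − 2·y: (-9/2, 3/2, 0) → (-9/2, 3/2, -3); (3/2, 1, -10) → (3/2, 1, -12)
T4 rotate right-handed about the x-axis with cos θ = -7/25, sin θ = -24/25: (-9/2, 3/2, -3) → (-9/2, -33/10, -3/5); (3/2, 1, -12) → (3/2, -59/5, 12/5)

image vertices: (-9/2, -33/10, -3/5), (3/2, -59/5, 12/5)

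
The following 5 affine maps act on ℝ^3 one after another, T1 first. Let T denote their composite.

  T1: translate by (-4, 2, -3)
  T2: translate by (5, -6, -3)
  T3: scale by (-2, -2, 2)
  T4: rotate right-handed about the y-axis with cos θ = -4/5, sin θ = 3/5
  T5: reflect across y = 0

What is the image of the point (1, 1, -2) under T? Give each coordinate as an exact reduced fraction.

T1 translate by (-4, 2, -3): (1, 1, -2) → (-3, 3, -5)
T2 translate by (5, -6, -3): (-3, 3, -5) → (2, -3, -8)
T3 scale by (-2, -2, 2): (2, -3, -8) → (-4, 6, -16)
T4 rotate right-handed about the y-axis with cos θ = -4/5, sin θ = 3/5: (-4, 6, -16) → (-32/5, 6, 76/5)
T5 reflect across y = 0: (-32/5, 6, 76/5) → (-32/5, -6, 76/5)

T(p) = (-32/5, -6, 76/5)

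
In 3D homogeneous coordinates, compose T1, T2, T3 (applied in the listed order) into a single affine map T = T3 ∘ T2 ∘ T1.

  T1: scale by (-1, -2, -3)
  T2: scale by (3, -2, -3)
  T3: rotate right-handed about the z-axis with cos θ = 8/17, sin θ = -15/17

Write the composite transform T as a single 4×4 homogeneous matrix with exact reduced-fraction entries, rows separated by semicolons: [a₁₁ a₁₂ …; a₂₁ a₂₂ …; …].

T = [-24/17 60/17 0 0; 45/17 32/17 0 0; 0 0 9 0; 0 0 0 1]

T1 = [-1 0 0 0; 0 -2 0 0; 0 0 -3 0; 0 0 0 1]
T2·T1 = [-3 0 0 0; 0 4 0 0; 0 0 9 0; 0 0 0 1]
T3·…·T1 = [-24/17 60/17 0 0; 45/17 32/17 0 0; 0 0 9 0; 0 0 0 1]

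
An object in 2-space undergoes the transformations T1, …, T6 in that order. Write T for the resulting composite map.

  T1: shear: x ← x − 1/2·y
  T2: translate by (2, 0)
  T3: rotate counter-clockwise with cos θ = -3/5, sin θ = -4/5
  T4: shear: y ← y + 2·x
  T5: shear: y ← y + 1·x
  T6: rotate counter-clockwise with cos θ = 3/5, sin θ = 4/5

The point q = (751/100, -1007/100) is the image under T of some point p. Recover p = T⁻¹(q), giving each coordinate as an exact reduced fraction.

p = (1/4, -2)

T1 = [1 -1/2 0; 0 1 0; 0 0 1]
T2·T1 = [1 -1/2 2; 0 1 0; 0 0 1]
T3·…·T1 = [-3/5 11/10 -6/5; -4/5 -1/5 -8/5; 0 0 1]
T4·…·T1 = [-3/5 11/10 -6/5; -2 2 -4; 0 0 1]
T5·…·T1 = [-3/5 11/10 -6/5; -13/5 31/10 -26/5; 0 0 1]
T6·…·T1 = [43/25 -91/50 86/25; -51/25 137/50 -102/25; 0 0 1]
det M = 1; M⁻¹ = [137/50 91/50 -2; 51/25 43/25 0; 0 0 1]
M⁻¹ · (751/100, -1007/100)ᵀ = (1/4, -2)ᵀ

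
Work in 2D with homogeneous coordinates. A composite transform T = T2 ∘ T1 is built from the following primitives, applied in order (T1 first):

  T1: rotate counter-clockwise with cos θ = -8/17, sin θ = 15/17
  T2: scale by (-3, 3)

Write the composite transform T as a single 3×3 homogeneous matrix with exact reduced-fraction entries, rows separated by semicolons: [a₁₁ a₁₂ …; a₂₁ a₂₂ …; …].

T = [24/17 45/17 0; 45/17 -24/17 0; 0 0 1]

T1 = [-8/17 -15/17 0; 15/17 -8/17 0; 0 0 1]
T2·T1 = [24/17 45/17 0; 45/17 -24/17 0; 0 0 1]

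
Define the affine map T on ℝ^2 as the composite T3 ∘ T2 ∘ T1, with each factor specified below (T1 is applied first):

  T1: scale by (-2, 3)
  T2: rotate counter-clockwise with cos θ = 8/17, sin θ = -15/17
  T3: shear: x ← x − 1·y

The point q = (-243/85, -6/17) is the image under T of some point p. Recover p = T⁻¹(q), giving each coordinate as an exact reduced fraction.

p = (3/5, -1)

T1 = [-2 0 0; 0 3 0; 0 0 1]
T2·T1 = [-16/17 45/17 0; 30/17 24/17 0; 0 0 1]
T3·…·T1 = [-46/17 21/17 0; 30/17 24/17 0; 0 0 1]
det M = -6; M⁻¹ = [-4/17 7/34 0; 5/17 23/51 0; 0 0 1]
M⁻¹ · (-243/85, -6/17)ᵀ = (3/5, -1)ᵀ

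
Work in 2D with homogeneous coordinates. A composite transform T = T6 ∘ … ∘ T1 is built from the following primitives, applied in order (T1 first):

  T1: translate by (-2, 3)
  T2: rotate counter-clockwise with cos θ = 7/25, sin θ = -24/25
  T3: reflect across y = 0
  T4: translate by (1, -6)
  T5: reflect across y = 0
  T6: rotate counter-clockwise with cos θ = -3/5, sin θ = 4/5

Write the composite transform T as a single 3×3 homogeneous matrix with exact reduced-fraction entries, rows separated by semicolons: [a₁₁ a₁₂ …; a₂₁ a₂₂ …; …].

T1 = [1 0 -2; 0 1 3; 0 0 1]
T2·T1 = [7/25 24/25 58/25; -24/25 7/25 69/25; 0 0 1]
T3·…·T1 = [7/25 24/25 58/25; 24/25 -7/25 -69/25; 0 0 1]
T4·…·T1 = [7/25 24/25 83/25; 24/25 -7/25 -219/25; 0 0 1]
T5·…·T1 = [7/25 24/25 83/25; -24/25 7/25 219/25; 0 0 1]
T6·…·T1 = [3/5 -4/5 -9; 4/5 3/5 -13/5; 0 0 1]

T = [3/5 -4/5 -9; 4/5 3/5 -13/5; 0 0 1]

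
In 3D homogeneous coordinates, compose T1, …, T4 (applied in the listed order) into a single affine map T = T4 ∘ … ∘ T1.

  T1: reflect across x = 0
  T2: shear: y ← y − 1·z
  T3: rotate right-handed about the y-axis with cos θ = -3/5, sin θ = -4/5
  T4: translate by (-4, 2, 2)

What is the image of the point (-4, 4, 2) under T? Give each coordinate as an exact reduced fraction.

T1 reflect across x = 0: (-4, 4, 2) → (4, 4, 2)
T2 shear: y ← y − 1·z: (4, 4, 2) → (4, 2, 2)
T3 rotate right-handed about the y-axis with cos θ = -3/5, sin θ = -4/5: (4, 2, 2) → (-4, 2, 2)
T4 translate by (-4, 2, 2): (-4, 2, 2) → (-8, 4, 4)

T(p) = (-8, 4, 4)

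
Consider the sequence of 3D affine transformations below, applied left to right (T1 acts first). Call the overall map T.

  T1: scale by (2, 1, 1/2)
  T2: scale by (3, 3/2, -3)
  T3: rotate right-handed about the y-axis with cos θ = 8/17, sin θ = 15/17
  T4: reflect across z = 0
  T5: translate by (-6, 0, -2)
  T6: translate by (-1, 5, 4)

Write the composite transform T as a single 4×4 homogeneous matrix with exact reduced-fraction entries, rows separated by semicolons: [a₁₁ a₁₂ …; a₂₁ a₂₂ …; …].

T1 = [2 0 0 0; 0 1 0 0; 0 0 1/2 0; 0 0 0 1]
T2·T1 = [6 0 0 0; 0 3/2 0 0; 0 0 -3/2 0; 0 0 0 1]
T3·…·T1 = [48/17 0 -45/34 0; 0 3/2 0 0; -90/17 0 -12/17 0; 0 0 0 1]
T4·…·T1 = [48/17 0 -45/34 0; 0 3/2 0 0; 90/17 0 12/17 0; 0 0 0 1]
T5·…·T1 = [48/17 0 -45/34 -6; 0 3/2 0 0; 90/17 0 12/17 -2; 0 0 0 1]
T6·…·T1 = [48/17 0 -45/34 -7; 0 3/2 0 5; 90/17 0 12/17 2; 0 0 0 1]

T = [48/17 0 -45/34 -7; 0 3/2 0 5; 90/17 0 12/17 2; 0 0 0 1]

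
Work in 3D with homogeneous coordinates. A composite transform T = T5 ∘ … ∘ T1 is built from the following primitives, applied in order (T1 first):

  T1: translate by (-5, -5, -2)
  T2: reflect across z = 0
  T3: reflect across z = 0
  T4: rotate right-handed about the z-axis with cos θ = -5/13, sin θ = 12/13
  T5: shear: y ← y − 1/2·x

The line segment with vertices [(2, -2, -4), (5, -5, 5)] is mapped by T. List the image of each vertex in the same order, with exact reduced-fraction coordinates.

image vertices: (99/13, -101/26, -6), (120/13, -10/13, 3)

T1 translate by (-5, -5, -2): (2, -2, -4) → (-3, -7, -6); (5, -5, 5) → (0, -10, 3)
T2 reflect across z = 0: (-3, -7, -6) → (-3, -7, 6); (0, -10, 3) → (0, -10, -3)
T3 reflect across z = 0: (-3, -7, 6) → (-3, -7, -6); (0, -10, -3) → (0, -10, 3)
T4 rotate right-handed about the z-axis with cos θ = -5/13, sin θ = 12/13: (-3, -7, -6) → (99/13, -1/13, -6); (0, -10, 3) → (120/13, 50/13, 3)
T5 shear: y ← y − 1/2·x: (99/13, -1/13, -6) → (99/13, -101/26, -6); (120/13, 50/13, 3) → (120/13, -10/13, 3)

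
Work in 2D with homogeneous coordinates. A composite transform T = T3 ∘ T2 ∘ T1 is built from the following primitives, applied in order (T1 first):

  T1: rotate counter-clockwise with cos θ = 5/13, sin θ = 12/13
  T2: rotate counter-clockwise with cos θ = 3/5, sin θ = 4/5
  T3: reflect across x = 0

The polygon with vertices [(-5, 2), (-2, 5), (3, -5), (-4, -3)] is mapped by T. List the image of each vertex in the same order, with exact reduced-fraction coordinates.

image vertices: (-53/65, -346/65), (214/65, -277/65), (-181/65, 333/65), (-60/13, -25/13)

T1 rotate counter-clockwise with cos θ = 5/13, sin θ = 12/13: (-5, 2) → (-49/13, -50/13); (-2, 5) → (-70/13, 1/13); (3, -5) → (75/13, 11/13); (-4, -3) → (16/13, -63/13)
T2 rotate counter-clockwise with cos θ = 3/5, sin θ = 4/5: (-49/13, -50/13) → (53/65, -346/65); (-70/13, 1/13) → (-214/65, -277/65); (75/13, 11/13) → (181/65, 333/65); (16/13, -63/13) → (60/13, -25/13)
T3 reflect across x = 0: (53/65, -346/65) → (-53/65, -346/65); (-214/65, -277/65) → (214/65, -277/65); (181/65, 333/65) → (-181/65, 333/65); (60/13, -25/13) → (-60/13, -25/13)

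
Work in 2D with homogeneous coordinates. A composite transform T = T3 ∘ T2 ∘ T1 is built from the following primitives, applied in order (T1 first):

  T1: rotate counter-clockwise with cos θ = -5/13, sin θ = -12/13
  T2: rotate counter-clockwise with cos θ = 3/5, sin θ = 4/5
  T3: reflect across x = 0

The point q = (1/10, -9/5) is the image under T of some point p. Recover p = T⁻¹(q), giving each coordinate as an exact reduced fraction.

T1 = [-5/13 12/13 0; -12/13 -5/13 0; 0 0 1]
T2·T1 = [33/65 56/65 0; -56/65 33/65 0; 0 0 1]
T3·…·T1 = [-33/65 -56/65 0; -56/65 33/65 0; 0 0 1]
det M = -1; M⁻¹ = [-33/65 -56/65 0; -56/65 33/65 0; 0 0 1]
M⁻¹ · (1/10, -9/5)ᵀ = (3/2, -1)ᵀ

p = (3/2, -1)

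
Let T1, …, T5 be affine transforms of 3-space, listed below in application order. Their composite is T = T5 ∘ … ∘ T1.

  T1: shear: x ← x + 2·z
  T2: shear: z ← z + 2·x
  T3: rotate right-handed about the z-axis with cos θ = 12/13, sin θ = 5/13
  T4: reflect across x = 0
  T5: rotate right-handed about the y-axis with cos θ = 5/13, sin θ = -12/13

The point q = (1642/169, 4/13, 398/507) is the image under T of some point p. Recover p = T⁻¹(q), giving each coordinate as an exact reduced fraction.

p = (-8/3, 2, -2/3)

T1 = [1 0 2 0; 0 1 0 0; 0 0 1 0; 0 0 0 1]
T2·T1 = [1 0 2 0; 0 1 0 0; 2 0 5 0; 0 0 0 1]
T3·…·T1 = [12/13 -5/13 24/13 0; 5/13 12/13 10/13 0; 2 0 5 0; 0 0 0 1]
T4·…·T1 = [-12/13 5/13 -24/13 0; 5/13 12/13 10/13 0; 2 0 5 0; 0 0 0 1]
T5·…·T1 = [-372/169 25/169 -900/169 0; 5/13 12/13 10/13 0; -14/169 60/169 37/169 0; 0 0 0 1]
det M = -1; M⁻¹ = [12/169 25/13 -850/169 0; 25/169 12/13 60/169 0; -36/169 -10/13 353/169 0; 0 0 0 1]
M⁻¹ · (1642/169, 4/13, 398/507)ᵀ = (-8/3, 2, -2/3)ᵀ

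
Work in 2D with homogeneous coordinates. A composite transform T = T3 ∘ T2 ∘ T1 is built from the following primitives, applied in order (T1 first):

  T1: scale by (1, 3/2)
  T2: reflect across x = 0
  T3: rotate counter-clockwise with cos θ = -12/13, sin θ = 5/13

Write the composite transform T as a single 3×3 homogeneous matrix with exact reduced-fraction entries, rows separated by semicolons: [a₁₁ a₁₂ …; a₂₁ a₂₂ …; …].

T = [12/13 -15/26 0; -5/13 -18/13 0; 0 0 1]

T1 = [1 0 0; 0 3/2 0; 0 0 1]
T2·T1 = [-1 0 0; 0 3/2 0; 0 0 1]
T3·…·T1 = [12/13 -15/26 0; -5/13 -18/13 0; 0 0 1]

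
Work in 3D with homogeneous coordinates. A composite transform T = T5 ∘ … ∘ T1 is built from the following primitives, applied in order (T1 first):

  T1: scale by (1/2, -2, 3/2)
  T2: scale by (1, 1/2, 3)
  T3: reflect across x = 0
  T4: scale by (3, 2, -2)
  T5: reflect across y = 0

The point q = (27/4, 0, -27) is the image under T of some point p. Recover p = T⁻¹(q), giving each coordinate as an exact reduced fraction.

p = (-9/2, 0, 3)

T1 = [1/2 0 0 0; 0 -2 0 0; 0 0 3/2 0; 0 0 0 1]
T2·T1 = [1/2 0 0 0; 0 -1 0 0; 0 0 9/2 0; 0 0 0 1]
T3·…·T1 = [-1/2 0 0 0; 0 -1 0 0; 0 0 9/2 0; 0 0 0 1]
T4·…·T1 = [-3/2 0 0 0; 0 -2 0 0; 0 0 -9 0; 0 0 0 1]
T5·…·T1 = [-3/2 0 0 0; 0 2 0 0; 0 0 -9 0; 0 0 0 1]
det M = 27; M⁻¹ = [-2/3 0 0 0; 0 1/2 0 0; 0 0 -1/9 0; 0 0 0 1]
M⁻¹ · (27/4, 0, -27)ᵀ = (-9/2, 0, 3)ᵀ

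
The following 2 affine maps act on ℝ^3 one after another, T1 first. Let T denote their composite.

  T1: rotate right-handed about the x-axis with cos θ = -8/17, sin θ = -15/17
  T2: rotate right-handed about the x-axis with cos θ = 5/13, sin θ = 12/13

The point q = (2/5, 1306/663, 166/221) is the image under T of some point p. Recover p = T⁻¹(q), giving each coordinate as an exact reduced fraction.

p = (2/5, 2/3, 2)

T1 = [1 0 0 0; 0 -8/17 15/17 0; 0 -15/17 -8/17 0; 0 0 0 1]
T2·T1 = [1 0 0 0; 0 140/221 171/221 0; 0 -171/221 140/221 0; 0 0 0 1]
det M = 1; M⁻¹ = [1 0 0 0; 0 140/221 -171/221 0; 0 171/221 140/221 0; 0 0 0 1]
M⁻¹ · (2/5, 1306/663, 166/221)ᵀ = (2/5, 2/3, 2)ᵀ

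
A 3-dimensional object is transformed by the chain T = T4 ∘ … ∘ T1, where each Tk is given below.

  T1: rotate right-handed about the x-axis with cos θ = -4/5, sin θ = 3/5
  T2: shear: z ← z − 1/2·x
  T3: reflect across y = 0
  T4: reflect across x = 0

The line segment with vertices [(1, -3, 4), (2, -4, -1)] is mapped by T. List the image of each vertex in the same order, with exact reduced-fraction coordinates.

T1 rotate right-handed about the x-axis with cos θ = -4/5, sin θ = 3/5: (1, -3, 4) → (1, 0, -5); (2, -4, -1) → (2, 19/5, -8/5)
T2 shear: z ← z − 1/2·x: (1, 0, -5) → (1, 0, -11/2); (2, 19/5, -8/5) → (2, 19/5, -13/5)
T3 reflect across y = 0: (1, 0, -11/2) → (1, 0, -11/2); (2, 19/5, -13/5) → (2, -19/5, -13/5)
T4 reflect across x = 0: (1, 0, -11/2) → (-1, 0, -11/2); (2, -19/5, -13/5) → (-2, -19/5, -13/5)

image vertices: (-1, 0, -11/2), (-2, -19/5, -13/5)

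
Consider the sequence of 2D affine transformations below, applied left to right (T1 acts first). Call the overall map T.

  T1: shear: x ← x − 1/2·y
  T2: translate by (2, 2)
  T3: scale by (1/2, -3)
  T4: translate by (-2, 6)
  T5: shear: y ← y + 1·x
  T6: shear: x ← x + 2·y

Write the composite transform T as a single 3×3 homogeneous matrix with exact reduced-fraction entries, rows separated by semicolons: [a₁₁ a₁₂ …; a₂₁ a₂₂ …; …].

T1 = [1 -1/2 0; 0 1 0; 0 0 1]
T2·T1 = [1 -1/2 2; 0 1 2; 0 0 1]
T3·…·T1 = [1/2 -1/4 1; 0 -3 -6; 0 0 1]
T4·…·T1 = [1/2 -1/4 -1; 0 -3 0; 0 0 1]
T5·…·T1 = [1/2 -1/4 -1; 1/2 -13/4 -1; 0 0 1]
T6·…·T1 = [3/2 -27/4 -3; 1/2 -13/4 -1; 0 0 1]

T = [3/2 -27/4 -3; 1/2 -13/4 -1; 0 0 1]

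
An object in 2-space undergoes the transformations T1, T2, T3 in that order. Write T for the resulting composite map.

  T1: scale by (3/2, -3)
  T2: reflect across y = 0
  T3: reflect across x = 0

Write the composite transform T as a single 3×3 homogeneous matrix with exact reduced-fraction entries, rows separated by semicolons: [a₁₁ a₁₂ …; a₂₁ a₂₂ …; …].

T = [-3/2 0 0; 0 3 0; 0 0 1]

T1 = [3/2 0 0; 0 -3 0; 0 0 1]
T2·T1 = [3/2 0 0; 0 3 0; 0 0 1]
T3·…·T1 = [-3/2 0 0; 0 3 0; 0 0 1]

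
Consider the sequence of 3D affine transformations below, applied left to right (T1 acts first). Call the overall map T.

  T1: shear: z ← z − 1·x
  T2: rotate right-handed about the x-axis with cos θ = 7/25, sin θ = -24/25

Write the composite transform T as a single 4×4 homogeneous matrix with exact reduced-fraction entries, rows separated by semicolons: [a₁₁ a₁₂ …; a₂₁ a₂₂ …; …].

T1 = [1 0 0 0; 0 1 0 0; -1 0 1 0; 0 0 0 1]
T2·T1 = [1 0 0 0; -24/25 7/25 24/25 0; -7/25 -24/25 7/25 0; 0 0 0 1]

T = [1 0 0 0; -24/25 7/25 24/25 0; -7/25 -24/25 7/25 0; 0 0 0 1]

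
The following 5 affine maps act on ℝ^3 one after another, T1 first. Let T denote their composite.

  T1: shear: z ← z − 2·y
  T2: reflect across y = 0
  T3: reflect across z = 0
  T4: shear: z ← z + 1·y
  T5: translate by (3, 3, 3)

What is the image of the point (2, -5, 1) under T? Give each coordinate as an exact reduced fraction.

T(p) = (5, 8, -3)

T1 shear: z ← z − 2·y: (2, -5, 1) → (2, -5, 11)
T2 reflect across y = 0: (2, -5, 11) → (2, 5, 11)
T3 reflect across z = 0: (2, 5, 11) → (2, 5, -11)
T4 shear: z ← z + 1·y: (2, 5, -11) → (2, 5, -6)
T5 translate by (3, 3, 3): (2, 5, -6) → (5, 8, -3)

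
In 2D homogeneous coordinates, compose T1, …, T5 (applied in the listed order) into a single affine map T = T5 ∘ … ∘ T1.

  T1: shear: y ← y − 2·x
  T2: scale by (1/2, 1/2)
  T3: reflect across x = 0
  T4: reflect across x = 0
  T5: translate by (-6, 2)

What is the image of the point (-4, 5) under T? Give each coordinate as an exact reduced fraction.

T1 shear: y ← y − 2·x: (-4, 5) → (-4, 13)
T2 scale by (1/2, 1/2): (-4, 13) → (-2, 13/2)
T3 reflect across x = 0: (-2, 13/2) → (2, 13/2)
T4 reflect across x = 0: (2, 13/2) → (-2, 13/2)
T5 translate by (-6, 2): (-2, 13/2) → (-8, 17/2)

T(p) = (-8, 17/2)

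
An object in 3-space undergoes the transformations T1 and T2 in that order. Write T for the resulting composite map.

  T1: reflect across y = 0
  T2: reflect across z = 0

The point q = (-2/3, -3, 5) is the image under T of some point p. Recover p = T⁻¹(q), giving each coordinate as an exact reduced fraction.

p = (-2/3, 3, -5)

T1 = [1 0 0 0; 0 -1 0 0; 0 0 1 0; 0 0 0 1]
T2·T1 = [1 0 0 0; 0 -1 0 0; 0 0 -1 0; 0 0 0 1]
det M = 1; M⁻¹ = [1 0 0 0; 0 -1 0 0; 0 0 -1 0; 0 0 0 1]
M⁻¹ · (-2/3, -3, 5)ᵀ = (-2/3, 3, -5)ᵀ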